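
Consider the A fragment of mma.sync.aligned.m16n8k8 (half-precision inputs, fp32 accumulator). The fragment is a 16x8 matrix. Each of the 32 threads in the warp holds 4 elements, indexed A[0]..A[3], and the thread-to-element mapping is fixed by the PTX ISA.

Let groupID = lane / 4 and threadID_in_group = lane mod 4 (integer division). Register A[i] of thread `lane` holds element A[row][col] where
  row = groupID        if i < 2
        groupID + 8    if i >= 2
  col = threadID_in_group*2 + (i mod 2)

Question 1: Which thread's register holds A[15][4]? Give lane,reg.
r:15=>grp=7,rB=1  c:4=>tig=2,lo=0
L=7*4+2=30  i=1*2+0=2

30,2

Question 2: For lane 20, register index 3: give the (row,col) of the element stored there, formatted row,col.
lane 20⇒20/4=5, 20 mod 4=0
i=3  r:5+8⇒13  c:2·0+1⇒1

13,1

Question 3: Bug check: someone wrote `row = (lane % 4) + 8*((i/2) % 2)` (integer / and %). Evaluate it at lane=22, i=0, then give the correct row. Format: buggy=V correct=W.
`(lane % 4) + 8*((i/2) % 2)`[22,0]->2
lane 22: gid=5 (22/4), tid=2 (22%4)
i=0: r=5+0=5, c=2*2+0=4
row: 2 vs 5

buggy=2 correct=5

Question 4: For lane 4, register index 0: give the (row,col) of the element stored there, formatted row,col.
1,0

lane 4: gid=1 (4/4), tid=0 (4%4)
i=0: r=1+0=1, c=0*2+0=0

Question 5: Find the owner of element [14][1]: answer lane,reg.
r=14→G=6,rhi=1  c=1→T=0,p=1
L=6*4+0=24  i=1*2+1=3

24,3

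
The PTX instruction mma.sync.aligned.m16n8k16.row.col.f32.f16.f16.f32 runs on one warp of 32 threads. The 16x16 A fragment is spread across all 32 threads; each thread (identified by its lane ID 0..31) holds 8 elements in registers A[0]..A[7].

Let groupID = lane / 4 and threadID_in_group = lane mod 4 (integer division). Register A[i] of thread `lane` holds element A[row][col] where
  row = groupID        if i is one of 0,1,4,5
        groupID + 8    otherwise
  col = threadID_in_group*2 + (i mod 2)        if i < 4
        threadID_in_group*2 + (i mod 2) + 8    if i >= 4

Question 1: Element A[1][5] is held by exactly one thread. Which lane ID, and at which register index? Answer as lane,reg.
6,1

r=1→G=1,rhi=0  c=5→chi=0,T=2,p=1
L=1*4+2=6  i=0*4+0*2+1=1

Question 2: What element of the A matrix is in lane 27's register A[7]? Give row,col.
14,15

lane 27→27/4=6, 27 mod 4=3
i=7  r:6+8→14  c:2·3+1+8→15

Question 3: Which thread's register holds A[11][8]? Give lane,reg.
r=11→G=3,rhi=1  c=8→chi=1,T=0,p=0
L=3*4+0=12  i=1*4+1*2+0=6

12,6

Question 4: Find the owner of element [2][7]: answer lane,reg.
11,1

r: 2->gid=2,r8=0  c: 7->c8=0,tid=3,i&1=1
L=2*4+3=11  i=0*4+0*2+1=1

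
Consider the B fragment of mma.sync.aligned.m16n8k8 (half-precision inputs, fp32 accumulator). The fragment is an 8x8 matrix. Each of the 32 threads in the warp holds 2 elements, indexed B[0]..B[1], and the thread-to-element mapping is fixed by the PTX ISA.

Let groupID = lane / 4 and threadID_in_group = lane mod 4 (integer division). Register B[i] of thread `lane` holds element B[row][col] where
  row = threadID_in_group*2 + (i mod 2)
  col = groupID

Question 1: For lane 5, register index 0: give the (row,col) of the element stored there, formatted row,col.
2,1

lane 5=>5/4=1, 5 mod 4=1
i=0  r:2·1+0=>2  c:1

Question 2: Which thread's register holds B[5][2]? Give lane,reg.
c:2=>grp=2  r:5=>tig=2,lo=1
L=2*4+2=10  i=1=1

10,1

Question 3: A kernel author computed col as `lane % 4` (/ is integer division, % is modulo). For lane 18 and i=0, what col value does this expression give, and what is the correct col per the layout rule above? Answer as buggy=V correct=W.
buggy=2 correct=4

`lane % 4`[18,0]→2
lane 18: G=4 (18/4), T=2 (18%4)
i=0: r=2*2+0=4, c=G=4
col: 2 vs 4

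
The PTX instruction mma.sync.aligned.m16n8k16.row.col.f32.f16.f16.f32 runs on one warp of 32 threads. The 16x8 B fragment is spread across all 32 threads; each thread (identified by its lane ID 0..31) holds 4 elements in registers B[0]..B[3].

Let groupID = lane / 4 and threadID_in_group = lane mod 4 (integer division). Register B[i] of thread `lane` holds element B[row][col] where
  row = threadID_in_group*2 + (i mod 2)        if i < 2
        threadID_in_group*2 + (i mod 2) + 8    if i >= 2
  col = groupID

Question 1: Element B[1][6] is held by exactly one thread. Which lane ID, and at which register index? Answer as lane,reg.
c=6⇒gr=6  r=1⇒Rb=0,th=0,odd=1
L=6*4+0=24  i=0*2+1=1

24,1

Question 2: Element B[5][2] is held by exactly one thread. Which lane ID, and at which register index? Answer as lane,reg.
c:2=>grp=2  r:5=>rB=0,tig=2,lo=1
L=2*4+2=10  i=0*2+1=1

10,1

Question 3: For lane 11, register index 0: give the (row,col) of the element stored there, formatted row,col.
6,2

lane 11->11/4=2, 11 mod 4=3
i=0  r:2·3+0+0->6  c:2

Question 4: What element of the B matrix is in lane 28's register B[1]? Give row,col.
1,7

28: grp=7,tig=0
[1] (0*2+1+0,7) = (1,7)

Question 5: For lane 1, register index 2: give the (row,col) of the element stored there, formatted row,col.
1: grp=0,tig=1
[2] (1*2+0+8,0) = (10,0)

10,0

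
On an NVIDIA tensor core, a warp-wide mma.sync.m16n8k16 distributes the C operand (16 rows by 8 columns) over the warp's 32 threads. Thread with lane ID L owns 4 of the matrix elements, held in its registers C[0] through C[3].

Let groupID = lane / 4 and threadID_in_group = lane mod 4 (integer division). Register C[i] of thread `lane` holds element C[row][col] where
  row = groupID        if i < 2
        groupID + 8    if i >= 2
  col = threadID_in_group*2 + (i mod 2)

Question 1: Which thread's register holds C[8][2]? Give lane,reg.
1,2

r:8=>grp=0,rB=1  c:2=>tig=1,lo=0
L=0*4+1=1  i=1*2+0=2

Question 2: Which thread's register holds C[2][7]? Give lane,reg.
r=2→G=2,rhi=0  c=7→T=3,p=1
L=2*4+3=11  i=0*2+1=1

11,1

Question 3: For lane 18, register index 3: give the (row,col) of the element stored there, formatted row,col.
12,5

18: gr=4,th=2
[3] (4+8,2*2+1) = (12,5)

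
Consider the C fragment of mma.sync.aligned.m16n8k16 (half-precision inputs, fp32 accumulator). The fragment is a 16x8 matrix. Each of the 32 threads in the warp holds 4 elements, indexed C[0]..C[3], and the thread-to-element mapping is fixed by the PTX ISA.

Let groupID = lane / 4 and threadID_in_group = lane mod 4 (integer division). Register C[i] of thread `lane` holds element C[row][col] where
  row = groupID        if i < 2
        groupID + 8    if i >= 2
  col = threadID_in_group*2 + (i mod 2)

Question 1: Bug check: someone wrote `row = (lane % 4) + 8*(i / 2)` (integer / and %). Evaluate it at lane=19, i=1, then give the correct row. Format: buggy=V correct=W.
`(lane % 4) + 8*(i / 2)`[19,1]->3
19: g=4,t=3
[1] (4+0,3*2+1) = (4,7)
row: 3 vs 4

buggy=3 correct=4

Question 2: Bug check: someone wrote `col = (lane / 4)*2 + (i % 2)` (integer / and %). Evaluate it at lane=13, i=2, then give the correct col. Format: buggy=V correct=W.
`(lane / 4)*2 + (i % 2)`[13,2]⇒6
13: gr=3,th=1
[2] (3+8,1*2+0) = (11,2)
col: 6 vs 2

buggy=6 correct=2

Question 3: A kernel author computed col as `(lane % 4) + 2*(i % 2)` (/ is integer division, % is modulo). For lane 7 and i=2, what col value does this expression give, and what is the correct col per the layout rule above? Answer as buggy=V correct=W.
buggy=3 correct=6

`(lane % 4) + 2*(i % 2)`[7,2]->3
lane 7->7/4=1, 7 mod 4=3
i=2  r:1+8->9  c:2·3+0->6
col: 3 vs 6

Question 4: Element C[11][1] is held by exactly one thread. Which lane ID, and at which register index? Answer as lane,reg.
r: 11->gid=3,r8=1  c: 1->tid=0,i&1=1
L=3*4+0=12  i=1*2+1=3

12,3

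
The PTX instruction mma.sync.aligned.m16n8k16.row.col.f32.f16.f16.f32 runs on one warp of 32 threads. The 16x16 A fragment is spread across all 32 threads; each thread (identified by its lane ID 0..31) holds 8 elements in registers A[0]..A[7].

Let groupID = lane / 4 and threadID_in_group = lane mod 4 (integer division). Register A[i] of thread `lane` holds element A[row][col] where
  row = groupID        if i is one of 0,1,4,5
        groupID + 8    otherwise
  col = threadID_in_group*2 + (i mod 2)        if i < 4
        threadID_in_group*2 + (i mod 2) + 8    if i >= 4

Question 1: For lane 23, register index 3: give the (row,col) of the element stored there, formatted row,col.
13,7

lane 23⇒23/4=5, 23 mod 4=3
i=3  r:5+8⇒13  c:2·3+1+0⇒7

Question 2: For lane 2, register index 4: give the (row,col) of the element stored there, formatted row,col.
0,12

2: g=0,t=2
[4] (0+0,2*2+0+8) = (0,12)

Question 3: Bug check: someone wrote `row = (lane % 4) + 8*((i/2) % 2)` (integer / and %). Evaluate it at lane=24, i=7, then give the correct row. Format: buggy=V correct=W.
`(lane % 4) + 8*((i/2) % 2)`[24,7]->8
24: gid=6,tid=0
[7] (6+8,0*2+1+8) = (14,9)
row: 8 vs 14

buggy=8 correct=14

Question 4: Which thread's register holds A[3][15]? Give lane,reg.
r:3=>grp=3,rB=0  c:15=>cB=1,tig=3,lo=1
L=3*4+3=15  i=1*4+0*2+1=5

15,5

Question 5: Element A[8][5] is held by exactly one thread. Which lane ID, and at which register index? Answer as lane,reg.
2,3

r: 8->gid=0,r8=1  c: 5->c8=0,tid=2,i&1=1
L=0*4+2=2  i=0*4+1*2+1=3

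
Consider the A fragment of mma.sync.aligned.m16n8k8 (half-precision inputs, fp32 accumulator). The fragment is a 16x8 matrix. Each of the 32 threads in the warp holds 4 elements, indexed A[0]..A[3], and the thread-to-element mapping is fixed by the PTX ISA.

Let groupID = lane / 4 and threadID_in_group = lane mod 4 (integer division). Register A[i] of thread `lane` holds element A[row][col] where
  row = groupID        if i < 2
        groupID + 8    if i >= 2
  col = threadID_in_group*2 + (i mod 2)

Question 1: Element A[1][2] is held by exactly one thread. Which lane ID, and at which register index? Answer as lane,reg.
5,0

r=1->g=1,rb=0  c=2->t=1,b0=0
L=1*4+1=5  i=0*2+0=0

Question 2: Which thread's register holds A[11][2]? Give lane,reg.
13,2

r=11->g=3,rb=1  c=2->t=1,b0=0
L=3*4+1=13  i=1*2+0=2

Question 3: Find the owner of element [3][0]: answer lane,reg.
r=3→G=3,rhi=0  c=0→T=0,p=0
L=3*4+0=12  i=0*2+0=0

12,0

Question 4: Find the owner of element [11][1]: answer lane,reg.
r=11⇒gr=3,Rb=1  c=1⇒th=0,odd=1
L=3*4+0=12  i=1*2+1=3

12,3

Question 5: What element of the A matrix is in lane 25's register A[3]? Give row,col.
14,3

L=25→G=25>>2=6, T=25&3=1
[3]→row 6+8=14  col 1·2+1=3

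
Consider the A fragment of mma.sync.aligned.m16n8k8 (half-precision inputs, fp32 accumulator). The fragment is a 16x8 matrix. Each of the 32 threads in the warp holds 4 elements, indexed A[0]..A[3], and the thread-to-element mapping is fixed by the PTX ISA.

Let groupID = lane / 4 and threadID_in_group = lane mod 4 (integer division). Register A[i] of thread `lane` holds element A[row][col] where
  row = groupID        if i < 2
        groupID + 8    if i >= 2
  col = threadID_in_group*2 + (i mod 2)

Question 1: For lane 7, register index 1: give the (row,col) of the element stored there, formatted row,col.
1,7

L=7=>grp=7>>2=1, tig=7&3=3
[1]=>row 1+0=1  col 3·2+1=7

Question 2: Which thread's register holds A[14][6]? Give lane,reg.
27,2

r=14->g=6,rb=1  c=6->t=3,b0=0
L=6*4+3=27  i=1*2+0=2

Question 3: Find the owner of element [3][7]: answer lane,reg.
r:3=>grp=3,rB=0  c:7=>tig=3,lo=1
L=3*4+3=15  i=0*2+1=1

15,1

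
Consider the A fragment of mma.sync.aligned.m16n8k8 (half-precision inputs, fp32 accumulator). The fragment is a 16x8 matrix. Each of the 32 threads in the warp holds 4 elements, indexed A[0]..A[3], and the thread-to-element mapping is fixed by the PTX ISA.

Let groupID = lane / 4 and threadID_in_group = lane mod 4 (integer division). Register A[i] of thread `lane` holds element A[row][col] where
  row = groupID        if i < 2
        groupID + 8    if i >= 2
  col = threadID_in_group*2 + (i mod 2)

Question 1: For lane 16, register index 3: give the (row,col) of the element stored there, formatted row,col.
12,1

lane 16: G=4 (16/4), T=0 (16%4)
i=3: r=4+8=12, c=0*2+1=1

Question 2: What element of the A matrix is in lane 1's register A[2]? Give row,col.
1: g=0,t=1
[2] (0+8,1*2+0) = (8,2)

8,2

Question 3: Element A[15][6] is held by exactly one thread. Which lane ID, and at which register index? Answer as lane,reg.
r: 15->gid=7,r8=1  c: 6->tid=3,i&1=0
L=7*4+3=31  i=1*2+0=2

31,2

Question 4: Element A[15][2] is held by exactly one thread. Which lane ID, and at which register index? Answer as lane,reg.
29,2

r=15->g=7,rb=1  c=2->t=1,b0=0
L=7*4+1=29  i=1*2+0=2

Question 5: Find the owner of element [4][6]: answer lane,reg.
19,0

r=4→G=4,rhi=0  c=6→T=3,p=0
L=4*4+3=19  i=0*2+0=0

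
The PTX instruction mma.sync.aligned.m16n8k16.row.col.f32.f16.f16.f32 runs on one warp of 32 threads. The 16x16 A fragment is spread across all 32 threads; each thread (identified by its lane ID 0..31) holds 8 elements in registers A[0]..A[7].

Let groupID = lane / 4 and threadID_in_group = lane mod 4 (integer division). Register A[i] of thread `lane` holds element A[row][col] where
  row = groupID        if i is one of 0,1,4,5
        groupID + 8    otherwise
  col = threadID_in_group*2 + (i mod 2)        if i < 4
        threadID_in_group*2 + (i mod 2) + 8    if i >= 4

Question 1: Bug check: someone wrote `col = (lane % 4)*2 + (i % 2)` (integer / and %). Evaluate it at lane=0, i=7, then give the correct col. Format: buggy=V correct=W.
buggy=1 correct=9

`(lane % 4)*2 + (i % 2)`[0,7]⇒1
lane 0⇒0/4=0, 0 mod 4=0
i=7  r:0+8⇒8  c:2·0+1+8⇒9
col: 1 vs 9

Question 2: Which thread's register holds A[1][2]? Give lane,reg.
5,0

r=1⇒gr=1,Rb=0  c=2⇒Cb=0,th=1,odd=0
L=1*4+1=5  i=0*4+0*2+0=0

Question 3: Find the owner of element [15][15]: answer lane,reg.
31,7

r:15=>grp=7,rB=1  c:15=>cB=1,tig=3,lo=1
L=7*4+3=31  i=1*4+1*2+1=7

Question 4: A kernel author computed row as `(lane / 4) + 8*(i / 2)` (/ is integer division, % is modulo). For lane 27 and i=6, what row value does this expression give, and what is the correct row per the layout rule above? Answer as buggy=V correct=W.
buggy=30 correct=14

`(lane / 4) + 8*(i / 2)`[27,6]->30
lane 27->27/4=6, 27 mod 4=3
i=6  r:6+8->14  c:2·3+0+8->14
row: 30 vs 14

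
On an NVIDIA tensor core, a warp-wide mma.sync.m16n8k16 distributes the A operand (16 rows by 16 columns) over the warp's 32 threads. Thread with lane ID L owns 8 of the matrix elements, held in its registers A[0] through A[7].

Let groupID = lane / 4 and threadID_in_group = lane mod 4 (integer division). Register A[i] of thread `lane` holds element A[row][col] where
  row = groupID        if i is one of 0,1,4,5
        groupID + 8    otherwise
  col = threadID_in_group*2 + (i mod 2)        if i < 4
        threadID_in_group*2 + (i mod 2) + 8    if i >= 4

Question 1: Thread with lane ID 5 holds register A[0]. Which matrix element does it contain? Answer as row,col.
L=5->g=5>>2=1, t=5&3=1
[0]->row 1+0=1  col 1·2+0+0=2

1,2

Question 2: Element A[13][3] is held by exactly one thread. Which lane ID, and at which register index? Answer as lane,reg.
r=13→G=5,rhi=1  c=3→chi=0,T=1,p=1
L=5*4+1=21  i=0*4+1*2+1=3

21,3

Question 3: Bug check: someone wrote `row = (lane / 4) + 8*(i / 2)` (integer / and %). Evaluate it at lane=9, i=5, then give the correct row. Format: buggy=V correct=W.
buggy=18 correct=2

`(lane / 4) + 8*(i / 2)`[9,5]⇒18
L=9⇒gr=9>>2=2, th=9&3=1
[5]⇒row 2+0=2  col 1·2+1+8=11
row: 18 vs 2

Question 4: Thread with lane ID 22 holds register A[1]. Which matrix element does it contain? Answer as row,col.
5,5

lane 22=>22/4=5, 22 mod 4=2
i=1  r:5+0=>5  c:2·2+1+0=>5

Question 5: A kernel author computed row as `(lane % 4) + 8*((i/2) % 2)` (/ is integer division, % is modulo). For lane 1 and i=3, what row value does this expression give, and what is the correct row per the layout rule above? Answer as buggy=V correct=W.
buggy=9 correct=8

`(lane % 4) + 8*((i/2) % 2)`[1,3]->9
1: gid=0,tid=1
[3] (0+8,1*2+1+0) = (8,3)
row: 9 vs 8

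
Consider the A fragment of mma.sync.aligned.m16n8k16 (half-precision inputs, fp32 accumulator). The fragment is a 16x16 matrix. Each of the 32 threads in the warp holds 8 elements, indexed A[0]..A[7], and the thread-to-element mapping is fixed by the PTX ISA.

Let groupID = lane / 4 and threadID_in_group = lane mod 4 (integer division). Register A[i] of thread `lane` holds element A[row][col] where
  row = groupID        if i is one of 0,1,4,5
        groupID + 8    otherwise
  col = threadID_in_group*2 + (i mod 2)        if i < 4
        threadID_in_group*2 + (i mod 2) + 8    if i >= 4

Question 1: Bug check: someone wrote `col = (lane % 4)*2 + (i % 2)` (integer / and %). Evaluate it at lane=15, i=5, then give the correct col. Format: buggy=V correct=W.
`(lane % 4)*2 + (i % 2)`[15,5]→7
lane 15→15/4=3, 15 mod 4=3
i=5  r:3+0→3  c:2·3+1+8→15
col: 7 vs 15

buggy=7 correct=15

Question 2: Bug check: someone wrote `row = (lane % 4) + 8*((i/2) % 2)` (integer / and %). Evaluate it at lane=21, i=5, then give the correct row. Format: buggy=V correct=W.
buggy=1 correct=5

`(lane % 4) + 8*((i/2) % 2)`[21,5]→1
lane 21→21/4=5, 21 mod 4=1
i=5  r:5+0→5  c:2·1+1+8→11
row: 1 vs 5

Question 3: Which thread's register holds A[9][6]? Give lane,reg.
r=9->g=1,rb=1  c=6->cb=0,t=3,b0=0
L=1*4+3=7  i=0*4+1*2+0=2

7,2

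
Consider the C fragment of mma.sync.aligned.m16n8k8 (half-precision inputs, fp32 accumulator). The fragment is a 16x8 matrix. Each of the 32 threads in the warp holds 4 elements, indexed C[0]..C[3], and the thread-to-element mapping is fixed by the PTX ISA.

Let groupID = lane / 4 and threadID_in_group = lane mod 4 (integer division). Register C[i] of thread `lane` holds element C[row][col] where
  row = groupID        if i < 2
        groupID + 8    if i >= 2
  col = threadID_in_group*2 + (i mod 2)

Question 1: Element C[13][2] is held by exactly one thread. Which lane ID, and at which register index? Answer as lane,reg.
r=13->g=5,rb=1  c=2->t=1,b0=0
L=5*4+1=21  i=1*2+0=2

21,2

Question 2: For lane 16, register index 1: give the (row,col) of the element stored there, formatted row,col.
4,1

lane 16: G=4 (16/4), T=0 (16%4)
i=1: r=4+0=4, c=0*2+1=1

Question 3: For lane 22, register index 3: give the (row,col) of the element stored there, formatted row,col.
13,5

L=22→G=22>>2=5, T=22&3=2
[3]→row 5+8=13  col 2·2+1=5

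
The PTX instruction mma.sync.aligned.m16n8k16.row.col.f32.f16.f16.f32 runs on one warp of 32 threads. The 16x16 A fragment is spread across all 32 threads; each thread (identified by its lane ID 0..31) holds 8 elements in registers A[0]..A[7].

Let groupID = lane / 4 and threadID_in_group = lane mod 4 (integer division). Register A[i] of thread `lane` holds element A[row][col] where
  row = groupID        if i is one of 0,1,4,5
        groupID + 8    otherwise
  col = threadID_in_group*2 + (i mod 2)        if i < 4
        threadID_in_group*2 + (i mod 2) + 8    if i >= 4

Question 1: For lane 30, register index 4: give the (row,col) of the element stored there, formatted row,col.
7,12

lane 30→30/4=7, 30 mod 4=2
i=4  r:7+0→7  c:2·2+0+8→12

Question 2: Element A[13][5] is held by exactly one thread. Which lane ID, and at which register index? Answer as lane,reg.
r=13⇒gr=5,Rb=1  c=5⇒Cb=0,th=2,odd=1
L=5*4+2=22  i=0*4+1*2+1=3

22,3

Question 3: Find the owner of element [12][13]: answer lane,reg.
r=12→G=4,rhi=1  c=13→chi=1,T=2,p=1
L=4*4+2=18  i=1*4+1*2+1=7

18,7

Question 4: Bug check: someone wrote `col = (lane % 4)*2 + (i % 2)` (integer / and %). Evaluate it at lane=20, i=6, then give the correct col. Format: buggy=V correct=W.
`(lane % 4)*2 + (i % 2)`[20,6]=>0
20: grp=5,tig=0
[6] (5+8,0*2+0+8) = (13,8)
col: 0 vs 8

buggy=0 correct=8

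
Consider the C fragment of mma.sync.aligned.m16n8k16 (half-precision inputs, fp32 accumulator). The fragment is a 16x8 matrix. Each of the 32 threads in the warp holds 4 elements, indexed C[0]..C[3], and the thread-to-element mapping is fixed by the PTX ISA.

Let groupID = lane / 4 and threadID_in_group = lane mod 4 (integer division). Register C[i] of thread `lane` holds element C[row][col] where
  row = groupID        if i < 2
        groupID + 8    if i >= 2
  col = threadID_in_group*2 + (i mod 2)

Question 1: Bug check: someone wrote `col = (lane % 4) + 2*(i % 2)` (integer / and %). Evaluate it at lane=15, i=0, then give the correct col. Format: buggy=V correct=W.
`(lane % 4) + 2*(i % 2)`[15,0]=>3
15: grp=3,tig=3
[0] (3+0,3*2+0) = (3,6)
col: 3 vs 6

buggy=3 correct=6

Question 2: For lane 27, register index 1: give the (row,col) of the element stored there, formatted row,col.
lane 27=>27/4=6, 27 mod 4=3
i=1  r:6+0=>6  c:2·3+1=>7

6,7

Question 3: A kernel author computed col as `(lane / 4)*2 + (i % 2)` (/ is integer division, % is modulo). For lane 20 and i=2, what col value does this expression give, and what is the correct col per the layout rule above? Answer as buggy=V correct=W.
`(lane / 4)*2 + (i % 2)`[20,2]->10
20: g=5,t=0
[2] (5+8,0*2+0) = (13,0)
col: 10 vs 0

buggy=10 correct=0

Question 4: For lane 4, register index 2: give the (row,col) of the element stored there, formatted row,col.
L=4⇒gr=4>>2=1, th=4&3=0
[2]⇒row 1+8=9  col 0·2+0=0

9,0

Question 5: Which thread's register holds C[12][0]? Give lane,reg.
r: 12->gid=4,r8=1  c: 0->tid=0,i&1=0
L=4*4+0=16  i=1*2+0=2

16,2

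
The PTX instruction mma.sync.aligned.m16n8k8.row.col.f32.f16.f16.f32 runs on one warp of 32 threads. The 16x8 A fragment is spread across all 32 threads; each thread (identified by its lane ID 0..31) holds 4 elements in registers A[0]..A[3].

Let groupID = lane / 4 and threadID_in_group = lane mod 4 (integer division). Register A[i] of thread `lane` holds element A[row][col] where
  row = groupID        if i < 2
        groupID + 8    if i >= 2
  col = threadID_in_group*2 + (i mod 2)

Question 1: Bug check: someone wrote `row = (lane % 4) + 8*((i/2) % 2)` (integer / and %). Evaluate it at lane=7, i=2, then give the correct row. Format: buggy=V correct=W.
buggy=11 correct=9

`(lane % 4) + 8*((i/2) % 2)`[7,2]→11
L=7→G=7>>2=1, T=7&3=3
[2]→row 1+8=9  col 3·2+0=6
row: 11 vs 9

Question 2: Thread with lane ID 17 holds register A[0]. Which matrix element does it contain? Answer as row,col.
L=17->g=17>>2=4, t=17&3=1
[0]->row 4+0=4  col 1·2+0=2

4,2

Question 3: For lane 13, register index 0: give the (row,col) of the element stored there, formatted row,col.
3,2

L=13=>grp=13>>2=3, tig=13&3=1
[0]=>row 3+0=3  col 1·2+0=2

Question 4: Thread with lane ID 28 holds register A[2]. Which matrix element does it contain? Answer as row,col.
15,0

lane 28=>28/4=7, 28 mod 4=0
i=2  r:7+8=>15  c:2·0+0=>0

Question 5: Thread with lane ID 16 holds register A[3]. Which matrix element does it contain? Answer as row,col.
12,1

16: g=4,t=0
[3] (4+8,0*2+1) = (12,1)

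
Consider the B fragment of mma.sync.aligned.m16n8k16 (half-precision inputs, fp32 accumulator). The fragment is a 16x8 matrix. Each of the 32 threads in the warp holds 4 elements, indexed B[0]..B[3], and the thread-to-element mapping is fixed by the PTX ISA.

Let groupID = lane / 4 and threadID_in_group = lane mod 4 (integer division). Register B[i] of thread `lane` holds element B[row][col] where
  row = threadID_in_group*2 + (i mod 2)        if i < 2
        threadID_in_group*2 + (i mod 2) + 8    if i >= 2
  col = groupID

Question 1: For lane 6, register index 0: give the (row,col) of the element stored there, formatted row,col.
4,1

lane 6: gid=1 (6/4), tid=2 (6%4)
i=0: r=2*2+0+0=4, c=gid=1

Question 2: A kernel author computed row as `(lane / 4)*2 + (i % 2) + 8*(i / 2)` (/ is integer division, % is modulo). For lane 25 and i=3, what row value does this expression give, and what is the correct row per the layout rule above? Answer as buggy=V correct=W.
`(lane / 4)*2 + (i % 2) + 8*(i / 2)`[25,3]⇒21
lane 25⇒25/4=6, 25 mod 4=1
i=3  r:2·1+1+8⇒11  c:6
row: 21 vs 11

buggy=21 correct=11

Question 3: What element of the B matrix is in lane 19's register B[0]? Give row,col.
6,4

L=19=>grp=19>>2=4, tig=19&3=3
[0]=>row 3·2+0+0=6  col grp=4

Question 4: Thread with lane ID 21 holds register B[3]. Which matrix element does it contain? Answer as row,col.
11,5

lane 21: grp=5 (21/4), tig=1 (21%4)
i=3: r=1*2+1+8=11, c=grp=5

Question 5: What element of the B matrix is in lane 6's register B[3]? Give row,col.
lane 6: gr=1 (6/4), th=2 (6%4)
i=3: r=2*2+1+8=13, c=gr=1

13,1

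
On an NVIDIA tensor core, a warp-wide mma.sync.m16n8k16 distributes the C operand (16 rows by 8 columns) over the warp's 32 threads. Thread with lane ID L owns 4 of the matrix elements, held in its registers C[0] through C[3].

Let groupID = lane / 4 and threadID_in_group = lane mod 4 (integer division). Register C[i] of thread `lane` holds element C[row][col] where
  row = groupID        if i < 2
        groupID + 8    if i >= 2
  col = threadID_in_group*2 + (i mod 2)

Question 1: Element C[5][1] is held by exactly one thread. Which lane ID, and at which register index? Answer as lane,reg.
20,1

r:5=>grp=5,rB=0  c:1=>tig=0,lo=1
L=5*4+0=20  i=0*2+1=1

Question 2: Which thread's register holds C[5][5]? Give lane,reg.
22,1

r: 5->gid=5,r8=0  c: 5->tid=2,i&1=1
L=5*4+2=22  i=0*2+1=1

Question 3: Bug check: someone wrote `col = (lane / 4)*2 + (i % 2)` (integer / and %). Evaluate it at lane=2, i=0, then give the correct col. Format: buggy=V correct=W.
buggy=0 correct=4

`(lane / 4)*2 + (i % 2)`[2,0]=>0
lane 2=>2/4=0, 2 mod 4=2
i=0  r:0+0=>0  c:2·2+0=>4
col: 0 vs 4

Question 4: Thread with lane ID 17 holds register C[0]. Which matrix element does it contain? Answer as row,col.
lane 17: G=4 (17/4), T=1 (17%4)
i=0: r=4+0=4, c=1*2+0=2

4,2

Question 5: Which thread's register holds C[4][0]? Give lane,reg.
r: 4->gid=4,r8=0  c: 0->tid=0,i&1=0
L=4*4+0=16  i=0*2+0=0

16,0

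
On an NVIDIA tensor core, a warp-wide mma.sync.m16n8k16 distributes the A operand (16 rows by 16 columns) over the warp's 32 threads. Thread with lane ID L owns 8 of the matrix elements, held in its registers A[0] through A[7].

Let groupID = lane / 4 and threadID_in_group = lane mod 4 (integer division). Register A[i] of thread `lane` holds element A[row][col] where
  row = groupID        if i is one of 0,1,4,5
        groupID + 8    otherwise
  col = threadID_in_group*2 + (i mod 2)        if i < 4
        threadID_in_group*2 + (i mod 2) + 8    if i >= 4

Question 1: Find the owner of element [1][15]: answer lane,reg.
r=1⇒gr=1,Rb=0  c=15⇒Cb=1,th=3,odd=1
L=1*4+3=7  i=1*4+0*2+1=5

7,5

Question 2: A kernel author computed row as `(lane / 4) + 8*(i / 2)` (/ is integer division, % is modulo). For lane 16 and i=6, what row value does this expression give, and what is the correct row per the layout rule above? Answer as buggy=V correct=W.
`(lane / 4) + 8*(i / 2)`[16,6]->28
16: gid=4,tid=0
[6] (4+8,0*2+0+8) = (12,8)
row: 28 vs 12

buggy=28 correct=12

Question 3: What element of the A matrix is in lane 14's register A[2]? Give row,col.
14: G=3,T=2
[2] (3+8,2*2+0+0) = (11,4)

11,4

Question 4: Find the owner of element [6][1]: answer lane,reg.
r=6⇒gr=6,Rb=0  c=1⇒Cb=0,th=0,odd=1
L=6*4+0=24  i=0*4+0*2+1=1

24,1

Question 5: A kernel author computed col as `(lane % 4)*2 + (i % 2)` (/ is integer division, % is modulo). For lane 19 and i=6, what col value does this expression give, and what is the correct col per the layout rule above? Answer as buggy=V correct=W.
`(lane % 4)*2 + (i % 2)`[19,6]→6
lane 19: G=4 (19/4), T=3 (19%4)
i=6: r=4+8=12, c=3*2+0+8=14
col: 6 vs 14

buggy=6 correct=14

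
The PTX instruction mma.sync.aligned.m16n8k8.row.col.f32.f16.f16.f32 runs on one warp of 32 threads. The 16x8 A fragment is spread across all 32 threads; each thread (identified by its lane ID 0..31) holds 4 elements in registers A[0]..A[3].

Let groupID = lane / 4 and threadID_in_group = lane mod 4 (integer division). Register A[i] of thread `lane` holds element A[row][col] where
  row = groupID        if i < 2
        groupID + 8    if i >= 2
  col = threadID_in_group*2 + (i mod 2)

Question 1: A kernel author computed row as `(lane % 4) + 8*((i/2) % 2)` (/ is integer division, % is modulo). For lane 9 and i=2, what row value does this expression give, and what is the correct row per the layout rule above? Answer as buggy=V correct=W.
`(lane % 4) + 8*((i/2) % 2)`[9,2]->9
L=9->gid=9>>2=2, tid=9&3=1
[2]->row 2+8=10  col 1·2+0=2
row: 9 vs 10

buggy=9 correct=10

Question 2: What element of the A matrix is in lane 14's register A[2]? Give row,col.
11,4

lane 14: grp=3 (14/4), tig=2 (14%4)
i=2: r=3+8=11, c=2*2+0=4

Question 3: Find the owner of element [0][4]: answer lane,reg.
r: 0->gid=0,r8=0  c: 4->tid=2,i&1=0
L=0*4+2=2  i=0*2+0=0

2,0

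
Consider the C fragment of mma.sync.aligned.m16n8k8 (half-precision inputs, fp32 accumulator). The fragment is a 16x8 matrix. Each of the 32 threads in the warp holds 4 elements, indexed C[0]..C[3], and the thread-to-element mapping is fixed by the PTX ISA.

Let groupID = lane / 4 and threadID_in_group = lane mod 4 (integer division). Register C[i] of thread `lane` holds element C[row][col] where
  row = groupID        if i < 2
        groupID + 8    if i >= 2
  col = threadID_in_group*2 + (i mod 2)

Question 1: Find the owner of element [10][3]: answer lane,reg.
r=10→G=2,rhi=1  c=3→T=1,p=1
L=2*4+1=9  i=1*2+1=3

9,3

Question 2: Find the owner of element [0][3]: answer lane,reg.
1,1

r=0⇒gr=0,Rb=0  c=3⇒th=1,odd=1
L=0*4+1=1  i=0*2+1=1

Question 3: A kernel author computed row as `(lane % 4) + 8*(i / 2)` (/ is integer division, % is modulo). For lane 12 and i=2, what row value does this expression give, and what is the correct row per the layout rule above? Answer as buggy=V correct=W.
buggy=8 correct=11

`(lane % 4) + 8*(i / 2)`[12,2]=>8
12: grp=3,tig=0
[2] (3+8,0*2+0) = (11,0)
row: 8 vs 11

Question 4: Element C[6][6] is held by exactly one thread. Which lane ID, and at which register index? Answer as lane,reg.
27,0

r: 6->gid=6,r8=0  c: 6->tid=3,i&1=0
L=6*4+3=27  i=0*2+0=0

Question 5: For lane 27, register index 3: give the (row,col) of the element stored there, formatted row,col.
14,7

27: g=6,t=3
[3] (6+8,3*2+1) = (14,7)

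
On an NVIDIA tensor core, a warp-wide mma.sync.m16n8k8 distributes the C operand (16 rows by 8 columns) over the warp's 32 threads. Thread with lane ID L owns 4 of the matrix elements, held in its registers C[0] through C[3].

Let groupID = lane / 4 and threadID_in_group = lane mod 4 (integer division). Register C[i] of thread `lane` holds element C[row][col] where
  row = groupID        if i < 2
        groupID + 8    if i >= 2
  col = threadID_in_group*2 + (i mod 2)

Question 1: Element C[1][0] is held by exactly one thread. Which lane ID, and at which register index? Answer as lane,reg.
r: 1->gid=1,r8=0  c: 0->tid=0,i&1=0
L=1*4+0=4  i=0*2+0=0

4,0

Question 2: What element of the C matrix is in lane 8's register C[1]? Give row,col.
2,1

lane 8→8/4=2, 8 mod 4=0
i=1  r:2+0→2  c:2·0+1→1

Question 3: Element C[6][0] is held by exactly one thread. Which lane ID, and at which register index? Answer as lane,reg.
r: 6->gid=6,r8=0  c: 0->tid=0,i&1=0
L=6*4+0=24  i=0*2+0=0

24,0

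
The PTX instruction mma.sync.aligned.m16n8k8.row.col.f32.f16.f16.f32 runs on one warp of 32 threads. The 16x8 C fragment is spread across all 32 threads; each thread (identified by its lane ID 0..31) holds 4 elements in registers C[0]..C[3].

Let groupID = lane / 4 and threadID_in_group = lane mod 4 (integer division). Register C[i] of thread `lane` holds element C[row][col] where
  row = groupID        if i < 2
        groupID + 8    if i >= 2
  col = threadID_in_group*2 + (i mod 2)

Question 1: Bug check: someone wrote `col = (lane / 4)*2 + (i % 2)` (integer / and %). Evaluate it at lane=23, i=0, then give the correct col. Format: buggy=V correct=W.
`(lane / 4)*2 + (i % 2)`[23,0]=>10
lane 23: grp=5 (23/4), tig=3 (23%4)
i=0: r=5+0=5, c=3*2+0=6
col: 10 vs 6

buggy=10 correct=6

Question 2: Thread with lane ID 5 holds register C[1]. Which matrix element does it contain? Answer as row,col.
L=5->gid=5>>2=1, tid=5&3=1
[1]->row 1+0=1  col 1·2+1=3

1,3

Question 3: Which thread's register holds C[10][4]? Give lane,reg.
10,2

r:10=>grp=2,rB=1  c:4=>tig=2,lo=0
L=2*4+2=10  i=1*2+0=2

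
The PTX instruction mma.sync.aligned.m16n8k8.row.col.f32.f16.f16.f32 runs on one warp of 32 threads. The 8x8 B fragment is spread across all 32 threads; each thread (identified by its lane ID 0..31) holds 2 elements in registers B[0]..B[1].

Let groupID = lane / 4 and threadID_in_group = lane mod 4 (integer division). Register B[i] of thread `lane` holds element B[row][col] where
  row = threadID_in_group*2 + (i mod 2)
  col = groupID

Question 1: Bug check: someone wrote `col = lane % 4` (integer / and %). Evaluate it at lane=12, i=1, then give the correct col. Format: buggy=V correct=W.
`lane % 4`[12,1]=>0
L=12=>grp=12>>2=3, tig=12&3=0
[1]=>row 0·2+1=1  col grp=3
col: 0 vs 3

buggy=0 correct=3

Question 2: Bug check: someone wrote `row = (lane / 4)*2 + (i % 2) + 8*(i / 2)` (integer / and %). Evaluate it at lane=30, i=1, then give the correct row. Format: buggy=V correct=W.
buggy=15 correct=5

`(lane / 4)*2 + (i % 2) + 8*(i / 2)`[30,1]→15
30: G=7,T=2
[1] (2*2+1,7) = (5,7)
row: 15 vs 5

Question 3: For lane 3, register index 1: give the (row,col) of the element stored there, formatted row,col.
lane 3: g=0 (3/4), t=3 (3%4)
i=1: r=3*2+1=7, c=g=0

7,0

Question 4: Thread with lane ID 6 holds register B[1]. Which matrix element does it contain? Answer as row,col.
5,1

lane 6: gr=1 (6/4), th=2 (6%4)
i=1: r=2*2+1=5, c=gr=1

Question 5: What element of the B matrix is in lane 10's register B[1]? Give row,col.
5,2

lane 10->10/4=2, 10 mod 4=2
i=1  r:2·2+1->5  c:2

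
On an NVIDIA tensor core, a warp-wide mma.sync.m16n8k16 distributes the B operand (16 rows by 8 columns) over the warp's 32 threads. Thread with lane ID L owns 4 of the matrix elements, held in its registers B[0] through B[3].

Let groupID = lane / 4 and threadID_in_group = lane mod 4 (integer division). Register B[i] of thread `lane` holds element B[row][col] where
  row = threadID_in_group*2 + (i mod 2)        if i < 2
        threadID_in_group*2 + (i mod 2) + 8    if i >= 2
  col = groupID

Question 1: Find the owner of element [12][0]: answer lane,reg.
c=0→G=0  r=12→rhi=1,T=2,p=0
L=0*4+2=2  i=1*2+0=2

2,2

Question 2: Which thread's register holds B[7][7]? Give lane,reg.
31,1

c=7→G=7  r=7→rhi=0,T=3,p=1
L=7*4+3=31  i=0*2+1=1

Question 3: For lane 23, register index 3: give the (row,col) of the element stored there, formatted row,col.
15,5

23: grp=5,tig=3
[3] (3*2+1+8,5) = (15,5)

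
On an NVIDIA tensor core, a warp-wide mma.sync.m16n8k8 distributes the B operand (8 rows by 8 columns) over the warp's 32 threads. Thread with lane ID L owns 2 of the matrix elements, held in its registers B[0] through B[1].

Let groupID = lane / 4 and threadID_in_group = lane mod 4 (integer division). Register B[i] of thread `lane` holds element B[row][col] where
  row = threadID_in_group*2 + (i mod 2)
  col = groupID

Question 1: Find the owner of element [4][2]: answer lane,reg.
10,0

c=2→G=2  r=4→T=2,p=0
L=2*4+2=10  i=0=0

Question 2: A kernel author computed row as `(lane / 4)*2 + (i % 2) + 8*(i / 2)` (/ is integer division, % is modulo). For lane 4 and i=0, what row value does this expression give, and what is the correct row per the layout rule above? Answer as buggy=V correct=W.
buggy=2 correct=0

`(lane / 4)*2 + (i % 2) + 8*(i / 2)`[4,0]->2
4: g=1,t=0
[0] (0*2+0,1) = (0,1)
row: 2 vs 0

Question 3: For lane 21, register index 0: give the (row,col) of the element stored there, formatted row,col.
2,5

L=21⇒gr=21>>2=5, th=21&3=1
[0]⇒row 1·2+0=2  col gr=5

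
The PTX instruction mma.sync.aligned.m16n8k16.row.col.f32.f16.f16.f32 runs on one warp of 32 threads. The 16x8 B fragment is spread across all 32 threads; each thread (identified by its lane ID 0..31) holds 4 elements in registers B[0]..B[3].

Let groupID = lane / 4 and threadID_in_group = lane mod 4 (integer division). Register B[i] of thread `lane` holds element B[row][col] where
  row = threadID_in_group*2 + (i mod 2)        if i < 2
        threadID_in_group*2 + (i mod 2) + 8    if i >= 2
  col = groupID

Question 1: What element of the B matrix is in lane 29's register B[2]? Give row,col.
lane 29: grp=7 (29/4), tig=1 (29%4)
i=2: r=1*2+0+8=10, c=grp=7

10,7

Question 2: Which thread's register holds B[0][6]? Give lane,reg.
c=6⇒gr=6  r=0⇒Rb=0,th=0,odd=0
L=6*4+0=24  i=0*2+0=0

24,0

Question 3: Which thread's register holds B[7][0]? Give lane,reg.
c=0⇒gr=0  r=7⇒Rb=0,th=3,odd=1
L=0*4+3=3  i=0*2+1=1

3,1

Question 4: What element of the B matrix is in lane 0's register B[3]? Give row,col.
lane 0=>0/4=0, 0 mod 4=0
i=3  r:2·0+1+8=>9  c:0

9,0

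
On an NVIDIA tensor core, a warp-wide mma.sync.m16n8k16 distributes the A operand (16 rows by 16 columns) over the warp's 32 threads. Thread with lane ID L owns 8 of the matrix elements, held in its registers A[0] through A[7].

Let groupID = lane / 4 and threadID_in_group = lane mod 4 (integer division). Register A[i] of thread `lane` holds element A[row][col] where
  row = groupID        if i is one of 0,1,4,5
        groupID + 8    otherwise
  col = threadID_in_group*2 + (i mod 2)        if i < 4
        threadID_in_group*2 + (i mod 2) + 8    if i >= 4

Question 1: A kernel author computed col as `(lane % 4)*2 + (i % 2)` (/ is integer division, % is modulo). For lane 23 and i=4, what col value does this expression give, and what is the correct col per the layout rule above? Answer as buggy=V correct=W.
`(lane % 4)*2 + (i % 2)`[23,4]⇒6
L=23⇒gr=23>>2=5, th=23&3=3
[4]⇒row 5+0=5  col 3·2+0+8=14
col: 6 vs 14

buggy=6 correct=14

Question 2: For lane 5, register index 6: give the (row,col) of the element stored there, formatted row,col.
lane 5: g=1 (5/4), t=1 (5%4)
i=6: r=1+8=9, c=1*2+0+8=10

9,10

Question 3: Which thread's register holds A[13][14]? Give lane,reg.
r:13=>grp=5,rB=1  c:14=>cB=1,tig=3,lo=0
L=5*4+3=23  i=1*4+1*2+0=6

23,6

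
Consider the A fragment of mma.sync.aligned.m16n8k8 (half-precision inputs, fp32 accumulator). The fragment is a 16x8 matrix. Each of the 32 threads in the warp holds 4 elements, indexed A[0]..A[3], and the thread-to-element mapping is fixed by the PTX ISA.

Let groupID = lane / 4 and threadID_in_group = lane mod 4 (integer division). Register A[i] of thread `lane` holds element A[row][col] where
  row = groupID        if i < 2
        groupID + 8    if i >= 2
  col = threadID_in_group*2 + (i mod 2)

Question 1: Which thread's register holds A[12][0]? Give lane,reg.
16,2

r:12=>grp=4,rB=1  c:0=>tig=0,lo=0
L=4*4+0=16  i=1*2+0=2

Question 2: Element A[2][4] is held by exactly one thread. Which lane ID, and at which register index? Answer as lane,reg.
r: 2->gid=2,r8=0  c: 4->tid=2,i&1=0
L=2*4+2=10  i=0*2+0=0

10,0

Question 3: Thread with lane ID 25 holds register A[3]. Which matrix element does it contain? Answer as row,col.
14,3

25: G=6,T=1
[3] (6+8,1*2+1) = (14,3)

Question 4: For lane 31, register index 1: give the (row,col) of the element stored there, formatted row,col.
31: gr=7,th=3
[1] (7+0,3*2+1) = (7,7)

7,7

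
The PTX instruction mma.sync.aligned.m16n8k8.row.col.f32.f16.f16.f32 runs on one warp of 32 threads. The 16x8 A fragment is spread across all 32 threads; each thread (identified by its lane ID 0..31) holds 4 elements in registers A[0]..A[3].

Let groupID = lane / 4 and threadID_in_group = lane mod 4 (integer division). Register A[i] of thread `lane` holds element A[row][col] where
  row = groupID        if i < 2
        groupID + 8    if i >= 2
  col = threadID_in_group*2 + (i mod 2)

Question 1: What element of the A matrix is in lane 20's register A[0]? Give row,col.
lane 20->20/4=5, 20 mod 4=0
i=0  r:5+0->5  c:2·0+0->0

5,0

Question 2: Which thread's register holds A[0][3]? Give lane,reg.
r=0→G=0,rhi=0  c=3→T=1,p=1
L=0*4+1=1  i=0*2+1=1

1,1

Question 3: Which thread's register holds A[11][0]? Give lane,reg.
12,2

r: 11->gid=3,r8=1  c: 0->tid=0,i&1=0
L=3*4+0=12  i=1*2+0=2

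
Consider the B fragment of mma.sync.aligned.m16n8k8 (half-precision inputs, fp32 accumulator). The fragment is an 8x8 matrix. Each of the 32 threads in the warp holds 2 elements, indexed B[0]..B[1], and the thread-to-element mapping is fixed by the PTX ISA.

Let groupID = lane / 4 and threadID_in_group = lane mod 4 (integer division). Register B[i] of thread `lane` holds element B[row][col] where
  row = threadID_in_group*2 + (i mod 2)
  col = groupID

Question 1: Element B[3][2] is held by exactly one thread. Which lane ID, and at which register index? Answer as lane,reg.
9,1

c=2⇒gr=2  r=3⇒th=1,odd=1
L=2*4+1=9  i=1=1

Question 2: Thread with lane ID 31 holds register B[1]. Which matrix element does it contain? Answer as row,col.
7,7

31: G=7,T=3
[1] (3*2+1,7) = (7,7)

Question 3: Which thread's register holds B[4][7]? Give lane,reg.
c: 7->gid=7  r: 4->tid=2,i&1=0
L=7*4+2=30  i=0=0

30,0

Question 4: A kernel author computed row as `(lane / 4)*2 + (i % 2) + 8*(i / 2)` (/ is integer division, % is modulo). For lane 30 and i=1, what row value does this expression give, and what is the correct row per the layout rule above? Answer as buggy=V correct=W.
buggy=15 correct=5

`(lane / 4)*2 + (i % 2) + 8*(i / 2)`[30,1]→15
30: G=7,T=2
[1] (2*2+1,7) = (5,7)
row: 15 vs 5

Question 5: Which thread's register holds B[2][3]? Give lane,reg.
c=3⇒gr=3  r=2⇒th=1,odd=0
L=3*4+1=13  i=0=0

13,0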